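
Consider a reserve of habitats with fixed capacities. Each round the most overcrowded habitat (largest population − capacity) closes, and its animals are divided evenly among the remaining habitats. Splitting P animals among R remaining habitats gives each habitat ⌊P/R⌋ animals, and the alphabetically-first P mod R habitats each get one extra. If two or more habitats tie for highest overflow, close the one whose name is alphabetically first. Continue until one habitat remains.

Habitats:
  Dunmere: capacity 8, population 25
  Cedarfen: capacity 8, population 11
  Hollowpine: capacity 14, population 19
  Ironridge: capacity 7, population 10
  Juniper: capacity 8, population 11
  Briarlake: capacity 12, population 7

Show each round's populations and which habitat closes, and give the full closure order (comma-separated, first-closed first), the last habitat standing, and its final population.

Closure order: Dunmere, Hollowpine, Cedarfen, Ironridge, Juniper
Last habitat: Briarlake with 83 animals

Round 1: Briarlake=7 Cedarfen=11 Dunmere=25 Hollowpine=19 Ironridge=10 Juniper=11 → close Dunmere (overflow 17)
  25÷5 = 5 each, +1 to first 0
Round 2: Briarlake=12 Cedarfen=16 Hollowpine=24 Ironridge=15 Juniper=16 → close Hollowpine (overflow 10)
  24÷4 = 6 each, +1 to first 0
Round 3: Briarlake=18 Cedarfen=22 Ironridge=21 Juniper=22 → close Cedarfen (overflow 14)
  22÷3 = 7 each, +1 to first 1
Round 4: Briarlake=26 Ironridge=28 Juniper=29 → close Ironridge (overflow 21)
  28÷2 = 14 each, +1 to first 0
Round 5: Briarlake=40 Juniper=43 → close Juniper (overflow 35)
  43÷1 = 43 each, +1 to first 0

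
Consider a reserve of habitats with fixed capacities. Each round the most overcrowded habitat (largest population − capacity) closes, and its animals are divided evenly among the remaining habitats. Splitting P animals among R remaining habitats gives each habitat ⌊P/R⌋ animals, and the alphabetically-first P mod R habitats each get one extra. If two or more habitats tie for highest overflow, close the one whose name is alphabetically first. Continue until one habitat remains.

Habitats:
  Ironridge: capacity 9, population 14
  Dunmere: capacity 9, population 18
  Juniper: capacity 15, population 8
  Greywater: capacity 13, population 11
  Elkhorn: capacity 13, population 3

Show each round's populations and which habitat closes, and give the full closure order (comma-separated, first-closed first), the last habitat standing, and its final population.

Round 1: Dunmere=18 Elkhorn=3 Greywater=11 Ironridge=14 Juniper=8 → close Dunmere (overflow 9)
  18÷4 = 4 each, +1 to first 2
Round 2: Elkhorn=8 Greywater=16 Ironridge=18 Juniper=12 → close Ironridge (overflow 9)
  18÷3 = 6 each, +1 to first 0
Round 3: Elkhorn=14 Greywater=22 Juniper=18 → close Greywater (overflow 9)
  22÷2 = 11 each, +1 to first 0
Round 4: Elkhorn=25 Juniper=29 → close Juniper (overflow 14)
  29÷1 = 29 each, +1 to first 0

Closure order: Dunmere, Ironridge, Greywater, Juniper
Last habitat: Elkhorn with 54 animals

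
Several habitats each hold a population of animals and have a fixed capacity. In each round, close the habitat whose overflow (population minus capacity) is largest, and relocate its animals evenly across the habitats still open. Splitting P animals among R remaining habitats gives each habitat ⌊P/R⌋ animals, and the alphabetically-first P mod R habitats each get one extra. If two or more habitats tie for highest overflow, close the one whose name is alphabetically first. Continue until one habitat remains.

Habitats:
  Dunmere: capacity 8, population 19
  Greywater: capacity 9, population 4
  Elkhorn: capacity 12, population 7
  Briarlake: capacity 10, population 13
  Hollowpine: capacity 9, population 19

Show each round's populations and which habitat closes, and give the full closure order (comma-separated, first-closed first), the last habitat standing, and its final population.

Round 1: Briarlake=13 Dunmere=19 Elkhorn=7 Greywater=4 Hollowpine=19 → close Dunmere (overflow 11)
  19÷4 = 4 each, +1 to first 3
Round 2: Briarlake=18 Elkhorn=12 Greywater=9 Hollowpine=23 → close Hollowpine (overflow 14)
  23÷3 = 7 each, +1 to first 2
Round 3: Briarlake=26 Elkhorn=20 Greywater=16 → close Briarlake (overflow 16)
  26÷2 = 13 each, +1 to first 0
Round 4: Elkhorn=33 Greywater=29 → close Elkhorn (overflow 21)
  33÷1 = 33 each, +1 to first 0

Closure order: Dunmere, Hollowpine, Briarlake, Elkhorn
Last habitat: Greywater with 62 animals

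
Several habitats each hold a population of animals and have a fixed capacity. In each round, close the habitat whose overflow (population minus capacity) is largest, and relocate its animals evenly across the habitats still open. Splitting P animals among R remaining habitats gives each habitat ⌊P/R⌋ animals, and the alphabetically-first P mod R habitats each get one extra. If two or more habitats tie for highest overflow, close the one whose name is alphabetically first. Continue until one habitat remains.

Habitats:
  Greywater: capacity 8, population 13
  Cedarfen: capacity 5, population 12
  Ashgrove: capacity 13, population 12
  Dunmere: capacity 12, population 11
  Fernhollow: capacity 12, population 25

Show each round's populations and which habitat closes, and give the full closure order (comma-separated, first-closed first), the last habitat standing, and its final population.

Closure order: Fernhollow, Cedarfen, Greywater, Ashgrove
Last habitat: Dunmere with 73 animals

Round 1: Ashgrove=12 Cedarfen=12 Dunmere=11 Fernhollow=25 Greywater=13 → close Fernhollow (overflow 13)
  25÷4 = 6 each, +1 to first 1
Round 2: Ashgrove=19 Cedarfen=18 Dunmere=17 Greywater=19 → close Cedarfen (overflow 13)
  18÷3 = 6 each, +1 to first 0
Round 3: Ashgrove=25 Dunmere=23 Greywater=25 → close Greywater (overflow 17)
  25÷2 = 12 each, +1 to first 1
Round 4: Ashgrove=38 Dunmere=35 → close Ashgrove (overflow 25)
  38÷1 = 38 each, +1 to first 0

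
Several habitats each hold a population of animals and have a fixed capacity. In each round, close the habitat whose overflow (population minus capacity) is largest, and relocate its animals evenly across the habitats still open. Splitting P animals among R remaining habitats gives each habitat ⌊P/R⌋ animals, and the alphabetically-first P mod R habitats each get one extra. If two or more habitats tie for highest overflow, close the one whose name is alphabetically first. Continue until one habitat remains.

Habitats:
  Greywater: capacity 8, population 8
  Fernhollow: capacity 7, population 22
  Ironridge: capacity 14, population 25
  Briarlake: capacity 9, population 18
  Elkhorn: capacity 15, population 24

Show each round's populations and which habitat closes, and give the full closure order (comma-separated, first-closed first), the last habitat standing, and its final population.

Closure order: Fernhollow, Ironridge, Briarlake, Elkhorn
Last habitat: Greywater with 97 animals

Round 1: Briarlake=18 Elkhorn=24 Fernhollow=22 Greywater=8 Ironridge=25 → close Fernhollow (overflow 15)
  22÷4 = 5 each, +1 to first 2
Round 2: Briarlake=24 Elkhorn=30 Greywater=13 Ironridge=30 → close Ironridge (overflow 16)
  30÷3 = 10 each, +1 to first 0
Round 3: Briarlake=34 Elkhorn=40 Greywater=23 → close Briarlake (overflow 25)
  34÷2 = 17 each, +1 to first 0
Round 4: Elkhorn=57 Greywater=40 → close Elkhorn (overflow 42)
  57÷1 = 57 each, +1 to first 0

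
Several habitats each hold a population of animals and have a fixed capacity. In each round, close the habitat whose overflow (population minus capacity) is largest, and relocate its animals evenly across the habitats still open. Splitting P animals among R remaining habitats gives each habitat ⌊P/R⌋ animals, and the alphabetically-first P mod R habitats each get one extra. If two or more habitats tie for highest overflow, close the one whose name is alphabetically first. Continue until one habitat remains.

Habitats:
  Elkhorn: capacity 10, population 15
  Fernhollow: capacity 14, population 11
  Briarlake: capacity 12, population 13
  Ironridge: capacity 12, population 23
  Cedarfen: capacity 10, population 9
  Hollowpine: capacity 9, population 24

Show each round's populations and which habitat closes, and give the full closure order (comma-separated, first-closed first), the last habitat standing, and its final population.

Round 1: Briarlake=13 Cedarfen=9 Elkhorn=15 Fernhollow=11 Hollowpine=24 Ironridge=23 → close Hollowpine (overflow 15)
  24÷5 = 4 each, +1 to first 4
Round 2: Briarlake=18 Cedarfen=14 Elkhorn=20 Fernhollow=16 Ironridge=27 → close Ironridge (overflow 15)
  27÷4 = 6 each, +1 to first 3
Round 3: Briarlake=25 Cedarfen=21 Elkhorn=27 Fernhollow=22 → close Elkhorn (overflow 17)
  27÷3 = 9 each, +1 to first 0
Round 4: Briarlake=34 Cedarfen=30 Fernhollow=31 → close Briarlake (overflow 22)
  34÷2 = 17 each, +1 to first 0
Round 5: Cedarfen=47 Fernhollow=48 → close Cedarfen (overflow 37)
  47÷1 = 47 each, +1 to first 0

Closure order: Hollowpine, Ironridge, Elkhorn, Briarlake, Cedarfen
Last habitat: Fernhollow with 95 animals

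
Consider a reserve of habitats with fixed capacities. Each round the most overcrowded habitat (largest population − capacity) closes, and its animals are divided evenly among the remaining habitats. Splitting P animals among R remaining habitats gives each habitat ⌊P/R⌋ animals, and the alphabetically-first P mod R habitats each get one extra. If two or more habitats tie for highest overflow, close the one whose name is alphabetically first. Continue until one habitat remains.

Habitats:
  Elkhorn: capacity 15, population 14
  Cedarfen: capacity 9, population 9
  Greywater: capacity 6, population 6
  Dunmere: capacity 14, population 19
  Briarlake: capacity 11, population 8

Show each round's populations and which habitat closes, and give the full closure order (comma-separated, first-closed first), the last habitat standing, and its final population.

Closure order: Dunmere, Cedarfen, Elkhorn, Greywater
Last habitat: Briarlake with 56 animals

Round 1: Briarlake=8 Cedarfen=9 Dunmere=19 Elkhorn=14 Greywater=6 → close Dunmere (overflow 5)
  19÷4 = 4 each, +1 to first 3
Round 2: Briarlake=13 Cedarfen=14 Elkhorn=19 Greywater=10 → close Cedarfen (overflow 5)
  14÷3 = 4 each, +1 to first 2
Round 3: Briarlake=18 Elkhorn=24 Greywater=14 → close Elkhorn (overflow 9)
  24÷2 = 12 each, +1 to first 0
Round 4: Briarlake=30 Greywater=26 → close Greywater (overflow 20)
  26÷1 = 26 each, +1 to first 0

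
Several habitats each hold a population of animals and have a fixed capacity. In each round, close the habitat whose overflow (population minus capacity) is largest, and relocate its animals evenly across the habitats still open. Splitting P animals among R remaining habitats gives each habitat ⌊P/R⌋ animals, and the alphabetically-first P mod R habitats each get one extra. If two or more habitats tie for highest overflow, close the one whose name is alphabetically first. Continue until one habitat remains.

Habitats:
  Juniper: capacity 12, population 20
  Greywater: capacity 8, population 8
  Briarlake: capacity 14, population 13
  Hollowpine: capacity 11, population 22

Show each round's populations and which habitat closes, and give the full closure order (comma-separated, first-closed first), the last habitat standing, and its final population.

Closure order: Hollowpine, Juniper, Briarlake
Last habitat: Greywater with 63 animals

Round 1: Briarlake=13 Greywater=8 Hollowpine=22 Juniper=20 → close Hollowpine (overflow 11)
  22÷3 = 7 each, +1 to first 1
Round 2: Briarlake=21 Greywater=15 Juniper=27 → close Juniper (overflow 15)
  27÷2 = 13 each, +1 to first 1
Round 3: Briarlake=35 Greywater=28 → close Briarlake (overflow 21)
  35÷1 = 35 each, +1 to first 0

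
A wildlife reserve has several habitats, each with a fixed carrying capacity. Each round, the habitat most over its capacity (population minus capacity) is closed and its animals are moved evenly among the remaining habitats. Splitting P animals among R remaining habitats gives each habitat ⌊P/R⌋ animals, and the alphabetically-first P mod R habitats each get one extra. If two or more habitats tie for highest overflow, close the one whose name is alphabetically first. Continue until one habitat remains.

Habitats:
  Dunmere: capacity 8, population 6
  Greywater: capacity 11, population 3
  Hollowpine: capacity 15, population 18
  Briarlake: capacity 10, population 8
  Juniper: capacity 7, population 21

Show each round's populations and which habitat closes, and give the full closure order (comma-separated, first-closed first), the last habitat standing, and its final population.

Closure order: Juniper, Hollowpine, Briarlake, Dunmere
Last habitat: Greywater with 56 animals

Round 1: Briarlake=8 Dunmere=6 Greywater=3 Hollowpine=18 Juniper=21 → close Juniper (overflow 14)
  21÷4 = 5 each, +1 to first 1
Round 2: Briarlake=14 Dunmere=11 Greywater=8 Hollowpine=23 → close Hollowpine (overflow 8)
  23÷3 = 7 each, +1 to first 2
Round 3: Briarlake=22 Dunmere=19 Greywater=15 → close Briarlake (overflow 12)
  22÷2 = 11 each, +1 to first 0
Round 4: Dunmere=30 Greywater=26 → close Dunmere (overflow 22)
  30÷1 = 30 each, +1 to first 0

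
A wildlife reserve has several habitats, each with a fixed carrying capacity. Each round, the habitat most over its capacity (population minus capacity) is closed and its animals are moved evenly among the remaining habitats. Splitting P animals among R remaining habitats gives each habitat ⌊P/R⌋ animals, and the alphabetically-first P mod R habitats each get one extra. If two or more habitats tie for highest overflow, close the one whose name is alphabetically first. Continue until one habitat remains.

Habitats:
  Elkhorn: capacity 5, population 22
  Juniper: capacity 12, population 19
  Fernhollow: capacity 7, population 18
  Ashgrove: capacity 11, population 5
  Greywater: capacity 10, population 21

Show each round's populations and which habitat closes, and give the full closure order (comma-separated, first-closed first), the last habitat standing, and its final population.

Closure order: Elkhorn, Fernhollow, Greywater, Juniper
Last habitat: Ashgrove with 85 animals

Round 1: Ashgrove=5 Elkhorn=22 Fernhollow=18 Greywater=21 Juniper=19 → close Elkhorn (overflow 17)
  22÷4 = 5 each, +1 to first 2
Round 2: Ashgrove=11 Fernhollow=24 Greywater=26 Juniper=24 → close Fernhollow (overflow 17)
  24÷3 = 8 each, +1 to first 0
Round 3: Ashgrove=19 Greywater=34 Juniper=32 → close Greywater (overflow 24)
  34÷2 = 17 each, +1 to first 0
Round 4: Ashgrove=36 Juniper=49 → close Juniper (overflow 37)
  49÷1 = 49 each, +1 to first 0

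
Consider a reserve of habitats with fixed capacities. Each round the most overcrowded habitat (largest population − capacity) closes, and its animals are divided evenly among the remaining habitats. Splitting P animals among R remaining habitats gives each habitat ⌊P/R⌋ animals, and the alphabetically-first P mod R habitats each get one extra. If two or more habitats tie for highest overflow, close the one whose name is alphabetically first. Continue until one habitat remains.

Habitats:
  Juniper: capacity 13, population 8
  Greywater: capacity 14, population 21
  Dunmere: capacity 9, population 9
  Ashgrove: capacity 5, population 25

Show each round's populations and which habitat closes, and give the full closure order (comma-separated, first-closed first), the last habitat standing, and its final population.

Round 1: Ashgrove=25 Dunmere=9 Greywater=21 Juniper=8 → close Ashgrove (overflow 20)
  25÷3 = 8 each, +1 to first 1
Round 2: Dunmere=18 Greywater=29 Juniper=16 → close Greywater (overflow 15)
  29÷2 = 14 each, +1 to first 1
Round 3: Dunmere=33 Juniper=30 → close Dunmere (overflow 24)
  33÷1 = 33 each, +1 to first 0

Closure order: Ashgrove, Greywater, Dunmere
Last habitat: Juniper with 63 animals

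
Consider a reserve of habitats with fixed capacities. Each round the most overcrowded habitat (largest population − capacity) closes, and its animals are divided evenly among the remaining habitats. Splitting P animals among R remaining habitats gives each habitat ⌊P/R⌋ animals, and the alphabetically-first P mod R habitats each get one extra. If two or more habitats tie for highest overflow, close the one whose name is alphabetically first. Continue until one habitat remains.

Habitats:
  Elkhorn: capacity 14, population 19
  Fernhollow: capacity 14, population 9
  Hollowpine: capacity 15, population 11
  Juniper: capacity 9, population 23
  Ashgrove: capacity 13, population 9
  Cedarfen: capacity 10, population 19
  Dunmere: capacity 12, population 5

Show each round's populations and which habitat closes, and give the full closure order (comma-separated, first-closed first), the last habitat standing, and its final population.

Closure order: Juniper, Cedarfen, Elkhorn, Ashgrove, Dunmere, Fernhollow
Last habitat: Hollowpine with 95 animals

Round 1: Ashgrove=9 Cedarfen=19 Dunmere=5 Elkhorn=19 Fernhollow=9 Hollowpine=11 Juniper=23 → close Juniper (overflow 14)
  23÷6 = 3 each, +1 to first 5
Round 2: Ashgrove=13 Cedarfen=23 Dunmere=9 Elkhorn=23 Fernhollow=13 Hollowpine=14 → close Cedarfen (overflow 13)
  23÷5 = 4 each, +1 to first 3
Round 3: Ashgrove=18 Dunmere=14 Elkhorn=28 Fernhollow=17 Hollowpine=18 → close Elkhorn (overflow 14)
  28÷4 = 7 each, +1 to first 0
Round 4: Ashgrove=25 Dunmere=21 Fernhollow=24 Hollowpine=25 → close Ashgrove (overflow 12)
  25÷3 = 8 each, +1 to first 1
Round 5: Dunmere=30 Fernhollow=32 Hollowpine=33 → close Dunmere (overflow 18)
  30÷2 = 15 each, +1 to first 0
Round 6: Fernhollow=47 Hollowpine=48 → close Fernhollow (overflow 33)
  47÷1 = 47 each, +1 to first 0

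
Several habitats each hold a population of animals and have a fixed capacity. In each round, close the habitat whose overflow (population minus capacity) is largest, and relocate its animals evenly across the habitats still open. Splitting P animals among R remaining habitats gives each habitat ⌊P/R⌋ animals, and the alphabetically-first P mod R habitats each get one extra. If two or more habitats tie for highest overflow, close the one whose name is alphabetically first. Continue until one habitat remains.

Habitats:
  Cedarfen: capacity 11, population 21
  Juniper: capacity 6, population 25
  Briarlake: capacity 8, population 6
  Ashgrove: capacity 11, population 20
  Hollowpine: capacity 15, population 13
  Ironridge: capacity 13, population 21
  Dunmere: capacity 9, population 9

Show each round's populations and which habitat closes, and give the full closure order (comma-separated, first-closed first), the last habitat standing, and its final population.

Closure order: Juniper, Ashgrove, Cedarfen, Ironridge, Dunmere, Briarlake
Last habitat: Hollowpine with 115 animals

Round 1: Ashgrove=20 Briarlake=6 Cedarfen=21 Dunmere=9 Hollowpine=13 Ironridge=21 Juniper=25 → close Juniper (overflow 19)
  25÷6 = 4 each, +1 to first 1
Round 2: Ashgrove=25 Briarlake=10 Cedarfen=25 Dunmere=13 Hollowpine=17 Ironridge=25 → close Ashgrove (overflow 14)
  25÷5 = 5 each, +1 to first 0
Round 3: Briarlake=15 Cedarfen=30 Dunmere=18 Hollowpine=22 Ironridge=30 → close Cedarfen (overflow 19)
  30÷4 = 7 each, +1 to first 2
Round 4: Briarlake=23 Dunmere=26 Hollowpine=29 Ironridge=37 → close Ironridge (overflow 24)
  37÷3 = 12 each, +1 to first 1
Round 5: Briarlake=36 Dunmere=38 Hollowpine=41 → close Dunmere (overflow 29)
  38÷2 = 19 each, +1 to first 0
Round 6: Briarlake=55 Hollowpine=60 → close Briarlake (overflow 47)
  55÷1 = 55 each, +1 to first 0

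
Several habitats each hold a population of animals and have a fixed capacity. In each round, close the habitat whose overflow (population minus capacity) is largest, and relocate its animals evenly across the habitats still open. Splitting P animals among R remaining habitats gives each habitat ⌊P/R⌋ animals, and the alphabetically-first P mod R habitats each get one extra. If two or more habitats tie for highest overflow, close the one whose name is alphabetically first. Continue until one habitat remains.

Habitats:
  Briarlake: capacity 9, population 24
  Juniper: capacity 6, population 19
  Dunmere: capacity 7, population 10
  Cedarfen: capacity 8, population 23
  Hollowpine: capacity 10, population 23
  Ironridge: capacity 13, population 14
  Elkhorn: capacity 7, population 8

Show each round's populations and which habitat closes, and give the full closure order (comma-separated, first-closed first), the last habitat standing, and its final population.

Closure order: Briarlake, Cedarfen, Hollowpine, Juniper, Dunmere, Elkhorn
Last habitat: Ironridge with 121 animals

Round 1: Briarlake=24 Cedarfen=23 Dunmere=10 Elkhorn=8 Hollowpine=23 Ironridge=14 Juniper=19 → close Briarlake (overflow 15)
  24÷6 = 4 each, +1 to first 0
Round 2: Cedarfen=27 Dunmere=14 Elkhorn=12 Hollowpine=27 Ironridge=18 Juniper=23 → close Cedarfen (overflow 19)
  27÷5 = 5 each, +1 to first 2
Round 3: Dunmere=20 Elkhorn=18 Hollowpine=32 Ironridge=23 Juniper=28 → close Hollowpine (overflow 22)
  32÷4 = 8 each, +1 to first 0
Round 4: Dunmere=28 Elkhorn=26 Ironridge=31 Juniper=36 → close Juniper (overflow 30)
  36÷3 = 12 each, +1 to first 0
Round 5: Dunmere=40 Elkhorn=38 Ironridge=43 → close Dunmere (overflow 33)
  40÷2 = 20 each, +1 to first 0
Round 6: Elkhorn=58 Ironridge=63 → close Elkhorn (overflow 51)
  58÷1 = 58 each, +1 to first 0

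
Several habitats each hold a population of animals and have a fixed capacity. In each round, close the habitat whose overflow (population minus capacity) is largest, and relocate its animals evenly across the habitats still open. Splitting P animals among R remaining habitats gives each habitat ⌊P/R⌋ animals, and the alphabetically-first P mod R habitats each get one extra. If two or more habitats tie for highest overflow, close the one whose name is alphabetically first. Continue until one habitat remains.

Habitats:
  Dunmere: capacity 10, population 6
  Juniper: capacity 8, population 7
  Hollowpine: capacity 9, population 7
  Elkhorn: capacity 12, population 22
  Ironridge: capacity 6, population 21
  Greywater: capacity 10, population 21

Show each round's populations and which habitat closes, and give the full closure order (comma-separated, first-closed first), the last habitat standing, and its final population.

Round 1: Dunmere=6 Elkhorn=22 Greywater=21 Hollowpine=7 Ironridge=21 Juniper=7 → close Ironridge (overflow 15)
  21÷5 = 4 each, +1 to first 1
Round 2: Dunmere=11 Elkhorn=26 Greywater=25 Hollowpine=11 Juniper=11 → close Greywater (overflow 15)
  25÷4 = 6 each, +1 to first 1
Round 3: Dunmere=18 Elkhorn=32 Hollowpine=17 Juniper=17 → close Elkhorn (overflow 20)
  32÷3 = 10 each, +1 to first 2
Round 4: Dunmere=29 Hollowpine=28 Juniper=27 → close Dunmere (overflow 19)
  29÷2 = 14 each, +1 to first 1
Round 5: Hollowpine=43 Juniper=41 → close Hollowpine (overflow 34)
  43÷1 = 43 each, +1 to first 0

Closure order: Ironridge, Greywater, Elkhorn, Dunmere, Hollowpine
Last habitat: Juniper with 84 animals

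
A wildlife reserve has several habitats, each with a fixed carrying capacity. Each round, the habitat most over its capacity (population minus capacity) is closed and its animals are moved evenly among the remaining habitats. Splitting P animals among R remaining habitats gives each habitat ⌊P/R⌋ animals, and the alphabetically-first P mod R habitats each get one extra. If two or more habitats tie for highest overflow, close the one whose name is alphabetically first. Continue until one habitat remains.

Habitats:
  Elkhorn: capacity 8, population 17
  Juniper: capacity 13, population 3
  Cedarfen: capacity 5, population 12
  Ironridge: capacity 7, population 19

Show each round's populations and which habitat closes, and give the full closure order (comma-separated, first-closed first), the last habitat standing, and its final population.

Round 1: Cedarfen=12 Elkhorn=17 Ironridge=19 Juniper=3 → close Ironridge (overflow 12)
  19÷3 = 6 each, +1 to first 1
Round 2: Cedarfen=19 Elkhorn=23 Juniper=9 → close Elkhorn (overflow 15)
  23÷2 = 11 each, +1 to first 1
Round 3: Cedarfen=31 Juniper=20 → close Cedarfen (overflow 26)
  31÷1 = 31 each, +1 to first 0

Closure order: Ironridge, Elkhorn, Cedarfen
Last habitat: Juniper with 51 animals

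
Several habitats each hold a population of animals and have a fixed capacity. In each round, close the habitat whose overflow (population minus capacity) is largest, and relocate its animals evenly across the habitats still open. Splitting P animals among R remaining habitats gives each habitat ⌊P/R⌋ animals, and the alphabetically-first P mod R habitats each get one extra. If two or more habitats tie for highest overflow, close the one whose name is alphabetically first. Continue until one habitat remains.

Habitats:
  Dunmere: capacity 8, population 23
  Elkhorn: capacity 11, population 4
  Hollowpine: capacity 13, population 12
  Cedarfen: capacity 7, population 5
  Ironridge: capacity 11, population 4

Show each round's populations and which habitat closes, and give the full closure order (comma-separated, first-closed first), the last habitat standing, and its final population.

Round 1: Cedarfen=5 Dunmere=23 Elkhorn=4 Hollowpine=12 Ironridge=4 → close Dunmere (overflow 15)
  23÷4 = 5 each, +1 to first 3
Round 2: Cedarfen=11 Elkhorn=10 Hollowpine=18 Ironridge=9 → close Hollowpine (overflow 5)
  18÷3 = 6 each, +1 to first 0
Round 3: Cedarfen=17 Elkhorn=16 Ironridge=15 → close Cedarfen (overflow 10)
  17÷2 = 8 each, +1 to first 1
Round 4: Elkhorn=25 Ironridge=23 → close Elkhorn (overflow 14)
  25÷1 = 25 each, +1 to first 0

Closure order: Dunmere, Hollowpine, Cedarfen, Elkhorn
Last habitat: Ironridge with 48 animals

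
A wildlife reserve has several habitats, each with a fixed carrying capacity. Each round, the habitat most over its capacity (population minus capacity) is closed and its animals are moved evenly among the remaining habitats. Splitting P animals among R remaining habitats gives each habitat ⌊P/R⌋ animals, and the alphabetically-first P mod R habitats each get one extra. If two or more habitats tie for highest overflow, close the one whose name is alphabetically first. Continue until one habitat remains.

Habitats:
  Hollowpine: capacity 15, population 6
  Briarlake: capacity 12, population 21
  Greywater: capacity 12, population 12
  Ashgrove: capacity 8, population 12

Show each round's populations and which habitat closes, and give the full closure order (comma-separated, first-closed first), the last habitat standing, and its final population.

Round 1: Ashgrove=12 Briarlake=21 Greywater=12 Hollowpine=6 → close Briarlake (overflow 9)
  21÷3 = 7 each, +1 to first 0
Round 2: Ashgrove=19 Greywater=19 Hollowpine=13 → close Ashgrove (overflow 11)
  19÷2 = 9 each, +1 to first 1
Round 3: Greywater=29 Hollowpine=22 → close Greywater (overflow 17)
  29÷1 = 29 each, +1 to first 0

Closure order: Briarlake, Ashgrove, Greywater
Last habitat: Hollowpine with 51 animals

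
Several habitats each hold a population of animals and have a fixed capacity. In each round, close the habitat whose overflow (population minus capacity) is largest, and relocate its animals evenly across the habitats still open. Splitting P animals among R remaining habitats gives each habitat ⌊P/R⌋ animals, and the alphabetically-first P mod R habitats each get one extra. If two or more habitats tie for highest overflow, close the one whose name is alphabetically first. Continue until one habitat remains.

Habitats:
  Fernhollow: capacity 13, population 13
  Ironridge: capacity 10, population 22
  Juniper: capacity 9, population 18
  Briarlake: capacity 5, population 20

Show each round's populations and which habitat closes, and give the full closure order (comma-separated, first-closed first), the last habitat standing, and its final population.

Round 1: Briarlake=20 Fernhollow=13 Ironridge=22 Juniper=18 → close Briarlake (overflow 15)
  20÷3 = 6 each, +1 to first 2
Round 2: Fernhollow=20 Ironridge=29 Juniper=24 → close Ironridge (overflow 19)
  29÷2 = 14 each, +1 to first 1
Round 3: Fernhollow=35 Juniper=38 → close Juniper (overflow 29)
  38÷1 = 38 each, +1 to first 0

Closure order: Briarlake, Ironridge, Juniper
Last habitat: Fernhollow with 73 animals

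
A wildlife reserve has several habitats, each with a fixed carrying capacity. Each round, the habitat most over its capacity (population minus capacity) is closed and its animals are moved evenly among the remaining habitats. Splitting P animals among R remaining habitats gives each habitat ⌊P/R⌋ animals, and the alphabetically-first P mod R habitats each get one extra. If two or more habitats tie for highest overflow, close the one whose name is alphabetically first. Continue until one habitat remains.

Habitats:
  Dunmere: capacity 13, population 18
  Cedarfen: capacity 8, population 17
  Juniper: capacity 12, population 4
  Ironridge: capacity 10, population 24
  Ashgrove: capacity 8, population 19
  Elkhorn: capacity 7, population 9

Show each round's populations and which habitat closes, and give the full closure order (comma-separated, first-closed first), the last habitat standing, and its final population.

Closure order: Ironridge, Ashgrove, Cedarfen, Dunmere, Elkhorn
Last habitat: Juniper with 91 animals

Round 1: Ashgrove=19 Cedarfen=17 Dunmere=18 Elkhorn=9 Ironridge=24 Juniper=4 → close Ironridge (overflow 14)
  24÷5 = 4 each, +1 to first 4
Round 2: Ashgrove=24 Cedarfen=22 Dunmere=23 Elkhorn=14 Juniper=8 → close Ashgrove (overflow 16)
  24÷4 = 6 each, +1 to first 0
Round 3: Cedarfen=28 Dunmere=29 Elkhorn=20 Juniper=14 → close Cedarfen (overflow 20)
  28÷3 = 9 each, +1 to first 1
Round 4: Dunmere=39 Elkhorn=29 Juniper=23 → close Dunmere (overflow 26)
  39÷2 = 19 each, +1 to first 1
Round 5: Elkhorn=49 Juniper=42 → close Elkhorn (overflow 42)
  49÷1 = 49 each, +1 to first 0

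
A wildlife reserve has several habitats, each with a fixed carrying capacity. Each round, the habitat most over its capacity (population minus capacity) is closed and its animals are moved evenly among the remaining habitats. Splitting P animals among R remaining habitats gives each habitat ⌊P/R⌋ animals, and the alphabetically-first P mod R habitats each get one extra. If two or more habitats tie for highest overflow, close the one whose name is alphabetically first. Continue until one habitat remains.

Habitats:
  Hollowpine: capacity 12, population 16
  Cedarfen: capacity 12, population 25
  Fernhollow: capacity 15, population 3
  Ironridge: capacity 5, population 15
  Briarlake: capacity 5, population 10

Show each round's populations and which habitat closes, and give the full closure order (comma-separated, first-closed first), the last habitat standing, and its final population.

Round 1: Briarlake=10 Cedarfen=25 Fernhollow=3 Hollowpine=16 Ironridge=15 → close Cedarfen (overflow 13)
  25÷4 = 6 each, +1 to first 1
Round 2: Briarlake=17 Fernhollow=9 Hollowpine=22 Ironridge=21 → close Ironridge (overflow 16)
  21÷3 = 7 each, +1 to first 0
Round 3: Briarlake=24 Fernhollow=16 Hollowpine=29 → close Briarlake (overflow 19)
  24÷2 = 12 each, +1 to first 0
Round 4: Fernhollow=28 Hollowpine=41 → close Hollowpine (overflow 29)
  41÷1 = 41 each, +1 to first 0

Closure order: Cedarfen, Ironridge, Briarlake, Hollowpine
Last habitat: Fernhollow with 69 animals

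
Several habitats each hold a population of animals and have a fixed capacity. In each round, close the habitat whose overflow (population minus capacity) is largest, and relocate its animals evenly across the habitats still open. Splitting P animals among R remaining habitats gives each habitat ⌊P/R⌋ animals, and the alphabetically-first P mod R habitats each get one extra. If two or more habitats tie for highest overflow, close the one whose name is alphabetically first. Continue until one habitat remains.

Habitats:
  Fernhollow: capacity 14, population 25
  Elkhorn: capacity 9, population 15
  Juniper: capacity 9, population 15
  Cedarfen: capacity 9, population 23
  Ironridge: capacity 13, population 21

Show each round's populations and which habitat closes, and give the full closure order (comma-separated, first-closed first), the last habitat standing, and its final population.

Closure order: Cedarfen, Fernhollow, Ironridge, Elkhorn
Last habitat: Juniper with 99 animals

Round 1: Cedarfen=23 Elkhorn=15 Fernhollow=25 Ironridge=21 Juniper=15 → close Cedarfen (overflow 14)
  23÷4 = 5 each, +1 to first 3
Round 2: Elkhorn=21 Fernhollow=31 Ironridge=27 Juniper=20 → close Fernhollow (overflow 17)
  31÷3 = 10 each, +1 to first 1
Round 3: Elkhorn=32 Ironridge=37 Juniper=30 → close Ironridge (overflow 24)
  37÷2 = 18 each, +1 to first 1
Round 4: Elkhorn=51 Juniper=48 → close Elkhorn (overflow 42)
  51÷1 = 51 each, +1 to first 0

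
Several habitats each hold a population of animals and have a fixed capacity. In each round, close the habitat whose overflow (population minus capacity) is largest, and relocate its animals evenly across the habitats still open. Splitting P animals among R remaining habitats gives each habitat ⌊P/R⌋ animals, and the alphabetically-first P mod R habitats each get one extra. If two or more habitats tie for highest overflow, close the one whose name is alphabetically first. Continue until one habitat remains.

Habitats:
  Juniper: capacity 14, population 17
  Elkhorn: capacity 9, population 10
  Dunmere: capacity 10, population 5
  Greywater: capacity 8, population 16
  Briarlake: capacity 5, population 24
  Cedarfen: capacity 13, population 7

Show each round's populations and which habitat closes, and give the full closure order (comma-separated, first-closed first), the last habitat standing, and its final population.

Closure order: Briarlake, Greywater, Juniper, Elkhorn, Cedarfen
Last habitat: Dunmere with 79 animals

Round 1: Briarlake=24 Cedarfen=7 Dunmere=5 Elkhorn=10 Greywater=16 Juniper=17 → close Briarlake (overflow 19)
  24÷5 = 4 each, +1 to first 4
Round 2: Cedarfen=12 Dunmere=10 Elkhorn=15 Greywater=21 Juniper=21 → close Greywater (overflow 13)
  21÷4 = 5 each, +1 to first 1
Round 3: Cedarfen=18 Dunmere=15 Elkhorn=20 Juniper=26 → close Juniper (overflow 12)
  26÷3 = 8 each, +1 to first 2
Round 4: Cedarfen=27 Dunmere=24 Elkhorn=28 → close Elkhorn (overflow 19)
  28÷2 = 14 each, +1 to first 0
Round 5: Cedarfen=41 Dunmere=38 → close Cedarfen (overflow 28)
  41÷1 = 41 each, +1 to first 0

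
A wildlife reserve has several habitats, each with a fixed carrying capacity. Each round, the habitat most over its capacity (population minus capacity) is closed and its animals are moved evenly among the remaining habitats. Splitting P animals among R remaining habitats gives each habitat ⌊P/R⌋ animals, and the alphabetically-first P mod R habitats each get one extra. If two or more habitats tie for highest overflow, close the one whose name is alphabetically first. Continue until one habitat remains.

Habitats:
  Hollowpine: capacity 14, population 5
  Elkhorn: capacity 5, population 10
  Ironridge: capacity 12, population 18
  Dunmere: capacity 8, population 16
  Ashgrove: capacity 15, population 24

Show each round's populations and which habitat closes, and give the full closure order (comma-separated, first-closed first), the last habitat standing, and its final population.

Round 1: Ashgrove=24 Dunmere=16 Elkhorn=10 Hollowpine=5 Ironridge=18 → close Ashgrove (overflow 9)
  24÷4 = 6 each, +1 to first 0
Round 2: Dunmere=22 Elkhorn=16 Hollowpine=11 Ironridge=24 → close Dunmere (overflow 14)
  22÷3 = 7 each, +1 to first 1
Round 3: Elkhorn=24 Hollowpine=18 Ironridge=31 → close Elkhorn (overflow 19)
  24÷2 = 12 each, +1 to first 0
Round 4: Hollowpine=30 Ironridge=43 → close Ironridge (overflow 31)
  43÷1 = 43 each, +1 to first 0

Closure order: Ashgrove, Dunmere, Elkhorn, Ironridge
Last habitat: Hollowpine with 73 animals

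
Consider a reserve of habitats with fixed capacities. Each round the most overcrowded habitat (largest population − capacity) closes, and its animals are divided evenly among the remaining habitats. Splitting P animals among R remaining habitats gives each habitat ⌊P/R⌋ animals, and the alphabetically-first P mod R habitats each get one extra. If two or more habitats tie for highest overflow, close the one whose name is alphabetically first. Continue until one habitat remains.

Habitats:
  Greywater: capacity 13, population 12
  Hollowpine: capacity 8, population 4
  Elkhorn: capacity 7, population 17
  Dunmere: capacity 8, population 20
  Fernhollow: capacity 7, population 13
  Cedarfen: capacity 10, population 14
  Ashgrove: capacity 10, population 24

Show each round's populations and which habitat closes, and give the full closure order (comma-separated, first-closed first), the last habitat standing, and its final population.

Closure order: Ashgrove, Dunmere, Elkhorn, Fernhollow, Cedarfen, Greywater
Last habitat: Hollowpine with 104 animals

Round 1: Ashgrove=24 Cedarfen=14 Dunmere=20 Elkhorn=17 Fernhollow=13 Greywater=12 Hollowpine=4 → close Ashgrove (overflow 14)
  24÷6 = 4 each, +1 to first 0
Round 2: Cedarfen=18 Dunmere=24 Elkhorn=21 Fernhollow=17 Greywater=16 Hollowpine=8 → close Dunmere (overflow 16)
  24÷5 = 4 each, +1 to first 4
Round 3: Cedarfen=23 Elkhorn=26 Fernhollow=22 Greywater=21 Hollowpine=12 → close Elkhorn (overflow 19)
  26÷4 = 6 each, +1 to first 2
Round 4: Cedarfen=30 Fernhollow=29 Greywater=27 Hollowpine=18 → close Fernhollow (overflow 22)
  29÷3 = 9 each, +1 to first 2
Round 5: Cedarfen=40 Greywater=37 Hollowpine=27 → close Cedarfen (overflow 30)
  40÷2 = 20 each, +1 to first 0
Round 6: Greywater=57 Hollowpine=47 → close Greywater (overflow 44)
  57÷1 = 57 each, +1 to first 0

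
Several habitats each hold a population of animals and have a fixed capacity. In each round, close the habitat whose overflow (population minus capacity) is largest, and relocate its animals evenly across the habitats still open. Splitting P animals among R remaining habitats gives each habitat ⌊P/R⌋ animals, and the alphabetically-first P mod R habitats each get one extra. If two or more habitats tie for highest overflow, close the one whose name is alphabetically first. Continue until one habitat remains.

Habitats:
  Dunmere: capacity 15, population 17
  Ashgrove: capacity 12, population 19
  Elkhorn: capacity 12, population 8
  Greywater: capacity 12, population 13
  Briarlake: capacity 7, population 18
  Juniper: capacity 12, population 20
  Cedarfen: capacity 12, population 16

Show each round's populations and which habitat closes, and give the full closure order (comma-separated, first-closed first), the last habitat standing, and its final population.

Round 1: Ashgrove=19 Briarlake=18 Cedarfen=16 Dunmere=17 Elkhorn=8 Greywater=13 Juniper=20 → close Briarlake (overflow 11)
  18÷6 = 3 each, +1 to first 0
Round 2: Ashgrove=22 Cedarfen=19 Dunmere=20 Elkhorn=11 Greywater=16 Juniper=23 → close Juniper (overflow 11)
  23÷5 = 4 each, +1 to first 3
Round 3: Ashgrove=27 Cedarfen=24 Dunmere=25 Elkhorn=15 Greywater=20 → close Ashgrove (overflow 15)
  27÷4 = 6 each, +1 to first 3
Round 4: Cedarfen=31 Dunmere=32 Elkhorn=22 Greywater=26 → close Cedarfen (overflow 19)
  31÷3 = 10 each, +1 to first 1
Round 5: Dunmere=43 Elkhorn=32 Greywater=36 → close Dunmere (overflow 28)
  43÷2 = 21 each, +1 to first 1
Round 6: Elkhorn=54 Greywater=57 → close Greywater (overflow 45)
  57÷1 = 57 each, +1 to first 0

Closure order: Briarlake, Juniper, Ashgrove, Cedarfen, Dunmere, Greywater
Last habitat: Elkhorn with 111 animals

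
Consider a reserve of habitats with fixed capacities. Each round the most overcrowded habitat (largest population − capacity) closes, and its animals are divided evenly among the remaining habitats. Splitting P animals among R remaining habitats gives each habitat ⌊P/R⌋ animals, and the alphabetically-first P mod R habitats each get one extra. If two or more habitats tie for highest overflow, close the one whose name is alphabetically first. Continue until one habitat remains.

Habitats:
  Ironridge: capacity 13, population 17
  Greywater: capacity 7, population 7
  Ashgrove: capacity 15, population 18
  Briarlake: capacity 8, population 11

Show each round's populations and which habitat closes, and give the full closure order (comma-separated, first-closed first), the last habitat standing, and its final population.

Closure order: Ironridge, Ashgrove, Briarlake
Last habitat: Greywater with 53 animals

Round 1: Ashgrove=18 Briarlake=11 Greywater=7 Ironridge=17 → close Ironridge (overflow 4)
  17÷3 = 5 each, +1 to first 2
Round 2: Ashgrove=24 Briarlake=17 Greywater=12 → close Ashgrove (overflow 9)
  24÷2 = 12 each, +1 to first 0
Round 3: Briarlake=29 Greywater=24 → close Briarlake (overflow 21)
  29÷1 = 29 each, +1 to first 0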